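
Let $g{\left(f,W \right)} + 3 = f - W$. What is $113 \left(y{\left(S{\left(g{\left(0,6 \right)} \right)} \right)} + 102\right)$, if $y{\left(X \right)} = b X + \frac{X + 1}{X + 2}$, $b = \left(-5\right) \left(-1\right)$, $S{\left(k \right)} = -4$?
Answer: $\frac{18871}{2} \approx 9435.5$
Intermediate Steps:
$g{\left(f,W \right)} = -3 + f - W$ ($g{\left(f,W \right)} = -3 - \left(W - f\right) = -3 + f - W$)
$b = 5$
$y{\left(X \right)} = 5 X + \frac{1 + X}{2 + X}$ ($y{\left(X \right)} = 5 X + \frac{X + 1}{X + 2} = 5 X + \frac{1 + X}{2 + X}$)
$113 \left(y{\left(S{\left(g{\left(0,6 \right)} \right)} \right)} + 102\right) = 113 \left(\frac{1 + 5 \left(-4\right)^{2} + 11 \left(-4\right)}{2 - 4} + 102\right) = 113 \left(\frac{1 + 5 \cdot 16 - 44}{-2} + 102\right) = 113 \left(- \frac{1 + 80 - 44}{2} + 102\right) = 113 \left(\left(- \frac{1}{2}\right) 37 + 102\right) = 113 \left(- \frac{37}{2} + 102\right) = 113 \cdot \frac{167}{2} = \frac{18871}{2}$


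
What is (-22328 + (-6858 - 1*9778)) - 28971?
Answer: -67935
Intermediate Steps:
(-22328 + (-6858 - 1*9778)) - 28971 = (-22328 + (-6858 - 9778)) - 28971 = (-22328 - 16636) - 28971 = -38964 - 28971 = -67935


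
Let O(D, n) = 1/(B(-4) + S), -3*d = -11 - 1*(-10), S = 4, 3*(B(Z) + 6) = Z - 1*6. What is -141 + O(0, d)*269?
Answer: -3063/16 ≈ -191.44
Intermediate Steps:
B(Z) = -8 + Z/3 (B(Z) = -6 + (Z - 1*6)/3 = -6 + (Z - 6)/3 = -6 + (-6 + Z)/3 = -6 + (-2 + Z/3) = -8 + Z/3)
d = 1/3 (d = -(-11 - 1*(-10))/3 = -(-11 + 10)/3 = -1/3*(-1) = 1/3 ≈ 0.33333)
O(D, n) = -3/16 (O(D, n) = 1/((-8 + (1/3)*(-4)) + 4) = 1/((-8 - 4/3) + 4) = 1/(-28/3 + 4) = 1/(-16/3) = -3/16)
-141 + O(0, d)*269 = -141 - 3/16*269 = -141 - 807/16 = -3063/16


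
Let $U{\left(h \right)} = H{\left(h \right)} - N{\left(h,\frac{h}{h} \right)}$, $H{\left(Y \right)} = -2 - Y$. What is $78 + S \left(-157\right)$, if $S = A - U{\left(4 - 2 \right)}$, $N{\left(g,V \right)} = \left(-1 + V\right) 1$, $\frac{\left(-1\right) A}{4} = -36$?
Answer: $-23158$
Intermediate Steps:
$A = 144$ ($A = \left(-4\right) \left(-36\right) = 144$)
$N{\left(g,V \right)} = -1 + V$
$U{\left(h \right)} = -2 - h$ ($U{\left(h \right)} = \left(-2 - h\right) - \left(-1 + \frac{h}{h}\right) = \left(-2 - h\right) - \left(-1 + 1\right) = \left(-2 - h\right) - 0 = \left(-2 - h\right) + 0 = -2 - h$)
$S = 148$ ($S = 144 - \left(-2 - \left(4 - 2\right)\right) = 144 - \left(-2 - 2\right) = 144 - -4 = 144 + 4 = 148$)
$78 + S \left(-157\right) = 78 + 148 \left(-157\right) = 78 - 23236 = -23158$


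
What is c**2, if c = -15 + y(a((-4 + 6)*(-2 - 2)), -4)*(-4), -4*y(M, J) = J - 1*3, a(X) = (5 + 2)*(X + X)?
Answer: 484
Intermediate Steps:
a(X) = 14*X (a(X) = 7*(2*X) = 14*X)
y(M, J) = 3/4 - J/4 (y(M, J) = -(J - 1*3)/4 = -(J - 3)/4 = -(-3 + J)/4 = 3/4 - J/4)
c = -22 (c = -15 + (3/4 - 1/4*(-4))*(-4) = -15 + (3/4 + 1)*(-4) = -15 + (7/4)*(-4) = -15 - 7 = -22)
c**2 = (-22)**2 = 484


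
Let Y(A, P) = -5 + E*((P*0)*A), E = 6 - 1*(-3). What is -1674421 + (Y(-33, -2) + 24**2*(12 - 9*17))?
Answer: -1755642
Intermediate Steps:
E = 9 (E = 6 + 3 = 9)
Y(A, P) = -5 (Y(A, P) = -5 + 9*((P*0)*A) = -5 + 9*(0*A) = -5 + 9*0 = -5 + 0 = -5)
-1674421 + (Y(-33, -2) + 24**2*(12 - 9*17)) = -1674421 + (-5 + 24**2*(12 - 9*17)) = -1674421 + (-5 + 576*(12 - 153)) = -1674421 + (-5 + 576*(-141)) = -1674421 + (-5 - 81216) = -1674421 - 81221 = -1755642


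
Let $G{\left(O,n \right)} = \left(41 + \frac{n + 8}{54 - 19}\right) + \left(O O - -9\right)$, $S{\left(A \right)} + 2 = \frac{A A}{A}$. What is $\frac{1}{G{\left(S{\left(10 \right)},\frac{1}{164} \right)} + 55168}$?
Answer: $\frac{5740}{317319993} \approx 1.8089 \cdot 10^{-5}$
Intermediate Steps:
$S{\left(A \right)} = -2 + A$ ($S{\left(A \right)} = -2 + \frac{A A}{A} = -2 + \frac{A^{2}}{A} = -2 + A$)
$G{\left(O,n \right)} = \frac{1758}{35} + O^{2} + \frac{n}{35}$ ($G{\left(O,n \right)} = \left(41 + \frac{8 + n}{35}\right) + \left(O^{2} + 9\right) = \left(41 + \left(8 + n\right) \frac{1}{35}\right) + \left(9 + O^{2}\right) = \left(41 + \left(\frac{8}{35} + \frac{n}{35}\right)\right) + \left(9 + O^{2}\right) = \left(\frac{1443}{35} + \frac{n}{35}\right) + \left(9 + O^{2}\right) = \frac{1758}{35} + O^{2} + \frac{n}{35}$)
$\frac{1}{G{\left(S{\left(10 \right)},\frac{1}{164} \right)} + 55168} = \frac{1}{\left(\frac{1758}{35} + \left(-2 + 10\right)^{2} + \frac{1}{35 \cdot 164}\right) + 55168} = \frac{1}{\left(\frac{1758}{35} + 8^{2} + \frac{1}{35} \cdot \frac{1}{164}\right) + 55168} = \frac{1}{\left(\frac{1758}{35} + 64 + \frac{1}{5740}\right) + 55168} = \frac{1}{\frac{655673}{5740} + 55168} = \frac{1}{\frac{317319993}{5740}} = \frac{5740}{317319993}$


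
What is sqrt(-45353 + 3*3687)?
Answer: 2*I*sqrt(8573) ≈ 185.18*I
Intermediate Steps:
sqrt(-45353 + 3*3687) = sqrt(-45353 + 11061) = sqrt(-34292) = 2*I*sqrt(8573)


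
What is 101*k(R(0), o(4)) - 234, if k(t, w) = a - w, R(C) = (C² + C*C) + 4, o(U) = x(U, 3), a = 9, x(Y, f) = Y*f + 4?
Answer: -941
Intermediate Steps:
x(Y, f) = 4 + Y*f
o(U) = 4 + 3*U (o(U) = 4 + U*3 = 4 + 3*U)
R(C) = 4 + 2*C² (R(C) = (C² + C²) + 4 = 2*C² + 4 = 4 + 2*C²)
k(t, w) = 9 - w
101*k(R(0), o(4)) - 234 = 101*(9 - (4 + 3*4)) - 234 = 101*(9 - (4 + 12)) - 234 = 101*(9 - 1*16) - 234 = 101*(9 - 16) - 234 = 101*(-7) - 234 = -707 - 234 = -941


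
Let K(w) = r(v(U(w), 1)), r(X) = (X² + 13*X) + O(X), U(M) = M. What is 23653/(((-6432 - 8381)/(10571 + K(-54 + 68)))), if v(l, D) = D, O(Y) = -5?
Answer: -250248740/14813 ≈ -16894.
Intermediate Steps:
r(X) = -5 + X² + 13*X (r(X) = (X² + 13*X) - 5 = -5 + X² + 13*X)
K(w) = 9 (K(w) = -5 + 1² + 13*1 = -5 + 1 + 13 = 9)
23653/(((-6432 - 8381)/(10571 + K(-54 + 68)))) = 23653/(((-6432 - 8381)/(10571 + 9))) = 23653/((-14813/10580)) = 23653/((-14813*1/10580)) = 23653/(-14813/10580) = 23653*(-10580/14813) = -250248740/14813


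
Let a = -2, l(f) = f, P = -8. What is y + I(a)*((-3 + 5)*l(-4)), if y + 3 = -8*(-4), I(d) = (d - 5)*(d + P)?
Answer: -531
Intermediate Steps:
I(d) = (-8 + d)*(-5 + d) (I(d) = (d - 5)*(d - 8) = (-5 + d)*(-8 + d) = (-8 + d)*(-5 + d))
y = 29 (y = -3 - 8*(-4) = -3 + 32 = 29)
y + I(a)*((-3 + 5)*l(-4)) = 29 + (40 + (-2)**2 - 13*(-2))*((-3 + 5)*(-4)) = 29 + (40 + 4 + 26)*(2*(-4)) = 29 + 70*(-8) = 29 - 560 = -531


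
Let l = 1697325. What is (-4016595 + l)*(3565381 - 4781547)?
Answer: 2820617318820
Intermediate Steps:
(-4016595 + l)*(3565381 - 4781547) = (-4016595 + 1697325)*(3565381 - 4781547) = -2319270*(-1216166) = 2820617318820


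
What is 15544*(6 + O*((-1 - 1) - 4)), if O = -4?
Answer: 466320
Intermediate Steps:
15544*(6 + O*((-1 - 1) - 4)) = 15544*(6 - 4*((-1 - 1) - 4)) = 15544*(6 - 4*(-2 - 4)) = 15544*(6 - 4*(-6)) = 15544*(6 + 24) = 15544*30 = 466320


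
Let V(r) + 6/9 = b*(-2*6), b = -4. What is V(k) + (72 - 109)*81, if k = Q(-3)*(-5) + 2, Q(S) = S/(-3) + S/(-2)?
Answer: -8849/3 ≈ -2949.7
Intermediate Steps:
Q(S) = -5*S/6 (Q(S) = S*(-⅓) + S*(-½) = -S/3 - S/2 = -5*S/6)
k = -21/2 (k = -⅚*(-3)*(-5) + 2 = (5/2)*(-5) + 2 = -25/2 + 2 = -21/2 ≈ -10.500)
V(r) = 142/3 (V(r) = -⅔ - (-8)*6 = -⅔ - 4*(-12) = -⅔ + 48 = 142/3)
V(k) + (72 - 109)*81 = 142/3 + (72 - 109)*81 = 142/3 - 37*81 = 142/3 - 2997 = -8849/3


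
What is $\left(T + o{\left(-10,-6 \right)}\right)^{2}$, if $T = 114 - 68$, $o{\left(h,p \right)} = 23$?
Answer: $4761$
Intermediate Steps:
$T = 46$
$\left(T + o{\left(-10,-6 \right)}\right)^{2} = \left(46 + 23\right)^{2} = 69^{2} = 4761$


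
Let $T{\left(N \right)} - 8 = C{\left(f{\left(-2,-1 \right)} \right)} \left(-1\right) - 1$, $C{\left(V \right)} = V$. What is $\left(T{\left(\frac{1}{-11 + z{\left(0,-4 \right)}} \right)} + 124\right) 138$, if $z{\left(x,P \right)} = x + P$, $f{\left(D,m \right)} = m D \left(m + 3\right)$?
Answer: $17526$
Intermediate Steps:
$f{\left(D,m \right)} = D m \left(3 + m\right)$
$z{\left(x,P \right)} = P + x$
$T{\left(N \right)} = 3$ ($T{\left(N \right)} = 8 + \left(\left(-2\right) \left(-1\right) \left(3 - 1\right) \left(-1\right) - 1\right) = 8 + \left(\left(-2\right) \left(-1\right) 2 \left(-1\right) - 1\right) = 8 + \left(4 \left(-1\right) - 1\right) = 8 - 5 = 3$)
$\left(T{\left(\frac{1}{-11 + z{\left(0,-4 \right)}} \right)} + 124\right) 138 = \left(3 + 124\right) 138 = 127 \cdot 138 = 17526$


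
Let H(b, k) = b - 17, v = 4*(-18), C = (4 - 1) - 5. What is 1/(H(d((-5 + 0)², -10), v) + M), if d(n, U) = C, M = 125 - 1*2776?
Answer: -1/2670 ≈ -0.00037453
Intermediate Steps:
C = -2 (C = 3 - 5 = -2)
M = -2651 (M = 125 - 2776 = -2651)
d(n, U) = -2
v = -72
H(b, k) = -17 + b
1/(H(d((-5 + 0)², -10), v) + M) = 1/((-17 - 2) - 2651) = 1/(-19 - 2651) = 1/(-2670) = -1/2670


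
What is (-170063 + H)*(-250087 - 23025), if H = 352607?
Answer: -49854956928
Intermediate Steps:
(-170063 + H)*(-250087 - 23025) = (-170063 + 352607)*(-250087 - 23025) = 182544*(-273112) = -49854956928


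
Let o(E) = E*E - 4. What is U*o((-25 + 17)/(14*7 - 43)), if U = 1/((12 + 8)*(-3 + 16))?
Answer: -3009/196625 ≈ -0.015303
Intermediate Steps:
U = 1/260 (U = 1/(20*13) = 1/260 ≈ 0.0038462)
o(E) = -4 + E² (o(E) = E² - 4 = -4 + E²)
U*o((-25 + 17)/(14*7 - 43)) = (-4 + ((-25 + 17)/(14*7 - 43))²)/260 = (-4 + (-8/(98 - 43))²)/260 = (-4 + (-8/55)²)/260 = (-4 + 64/3025)/260 = (1/260)*(-12036/3025) = -3009/196625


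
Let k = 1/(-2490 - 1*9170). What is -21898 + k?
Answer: -255330681/11660 ≈ -21898.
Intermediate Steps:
k = -1/11660 (k = 1/(-2490 - 9170) = 1/(-11660) = -1/11660 ≈ -8.5763e-5)
-21898 + k = -21898 - 1/11660 = -255330681/11660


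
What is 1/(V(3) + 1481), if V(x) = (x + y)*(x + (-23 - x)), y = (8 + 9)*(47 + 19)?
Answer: -1/24394 ≈ -4.0994e-5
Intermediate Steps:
y = 1122 (y = 17*66 = 1122)
V(x) = -25806 - 23*x (V(x) = (x + 1122)*(x + (-23 - x)) = (1122 + x)*(-23) = -25806 - 23*x)
1/(V(3) + 1481) = 1/((-25806 - 23*3) + 1481) = 1/((-25806 - 69) + 1481) = 1/(-25875 + 1481) = 1/(-24394) = -1/24394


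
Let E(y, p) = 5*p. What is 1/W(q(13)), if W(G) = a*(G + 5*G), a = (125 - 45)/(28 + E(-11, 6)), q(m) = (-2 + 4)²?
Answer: 29/960 ≈ 0.030208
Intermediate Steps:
q(m) = 4 (q(m) = 2² = 4)
a = 40/29 (a = (125 - 45)/(28 + 5*6) = 80/(28 + 30) = 80/58 = 80*(1/58) = 40/29 ≈ 1.3793)
W(G) = 240*G/29 (W(G) = 40*(G + 5*G)/29 = 40*(6*G)/29 = 240*G/29)
1/W(q(13)) = 1/((240/29)*4) = 1/(960/29) = 29/960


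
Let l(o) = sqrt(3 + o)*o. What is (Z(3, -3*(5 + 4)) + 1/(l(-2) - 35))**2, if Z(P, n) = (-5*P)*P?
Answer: 2775556/1369 ≈ 2027.4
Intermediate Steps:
l(o) = o*sqrt(3 + o)
Z(P, n) = -5*P**2
(Z(3, -3*(5 + 4)) + 1/(l(-2) - 35))**2 = (-5*3**2 + 1/(-2*sqrt(3 - 2) - 35))**2 = (-5*9 + 1/(-2*sqrt(1) - 35))**2 = (-45 + 1/(-2*1 - 35))**2 = (-45 + 1/(-2 - 35))**2 = (-45 + 1/(-37))**2 = (-45 - 1/37)**2 = (-1666/37)**2 = 2775556/1369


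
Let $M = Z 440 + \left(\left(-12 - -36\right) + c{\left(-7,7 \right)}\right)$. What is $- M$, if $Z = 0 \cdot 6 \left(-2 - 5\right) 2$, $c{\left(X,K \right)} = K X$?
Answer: $25$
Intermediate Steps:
$Z = 0$ ($Z = 0 \cdot 6 \left(-7\right) 2 = 0 \left(-42\right) 2 = 0 \cdot 2 = 0$)
$M = -25$ ($M = 0 \cdot 440 + \left(\left(-12 - -36\right) + 7 \left(-7\right)\right) = 0 + \left(\left(-12 + 36\right) - 49\right) = 0 + \left(24 - 49\right) = 0 - 25 = -25$)
$- M = \left(-1\right) \left(-25\right) = 25$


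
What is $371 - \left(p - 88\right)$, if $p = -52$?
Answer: $511$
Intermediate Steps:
$371 - \left(p - 88\right) = 371 - \left(-52 - 88\right) = 371 - -140 = 371 + 140 = 511$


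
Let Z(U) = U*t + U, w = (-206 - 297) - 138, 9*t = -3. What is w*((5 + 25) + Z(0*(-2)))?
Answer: -19230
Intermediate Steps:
t = -⅓ (t = (⅑)*(-3) = -⅓ ≈ -0.33333)
w = -641 (w = -503 - 138 = -641)
Z(U) = 2*U/3 (Z(U) = U*(-⅓) + U = -U/3 + U = 2*U/3)
w*((5 + 25) + Z(0*(-2))) = -641*((5 + 25) + 2*(0*(-2))/3) = -641*(30 + (⅔)*0) = -641*(30 + 0) = -641*30 = -19230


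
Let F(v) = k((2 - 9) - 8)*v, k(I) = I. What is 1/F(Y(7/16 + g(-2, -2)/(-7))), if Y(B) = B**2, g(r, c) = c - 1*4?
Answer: -12544/315375 ≈ -0.039775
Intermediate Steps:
g(r, c) = -4 + c (g(r, c) = c - 4 = -4 + c)
F(v) = -15*v (F(v) = ((2 - 9) - 8)*v = (-7 - 8)*v = -15*v)
1/F(Y(7/16 + g(-2, -2)/(-7))) = 1/(-15*(7/16 + (-4 - 2)/(-7))**2) = 1/(-15*(7*(1/16) - 6*(-1/7))**2) = 1/(-15*(7/16 + 6/7)**2) = 1/(-15*(145/112)**2) = 1/(-15*21025/12544) = 1/(-315375/12544) = -12544/315375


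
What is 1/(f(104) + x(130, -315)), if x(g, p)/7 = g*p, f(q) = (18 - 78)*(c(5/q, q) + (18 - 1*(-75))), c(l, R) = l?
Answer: -26/7598055 ≈ -3.4219e-6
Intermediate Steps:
f(q) = -5580 - 300/q (f(q) = (18 - 78)*(5/q + (18 - 1*(-75))) = -60*(5/q + (18 + 75)) = -60*(5/q + 93) = -60*(93 + 5/q) = -5580 - 300/q)
x(g, p) = 7*g*p (x(g, p) = 7*(g*p) = 7*g*p)
1/(f(104) + x(130, -315)) = 1/((-5580 - 300/104) + 7*130*(-315)) = 1/((-5580 - 300*1/104) - 286650) = 1/((-5580 - 75/26) - 286650) = 1/(-145155/26 - 286650) = 1/(-7598055/26) = -26/7598055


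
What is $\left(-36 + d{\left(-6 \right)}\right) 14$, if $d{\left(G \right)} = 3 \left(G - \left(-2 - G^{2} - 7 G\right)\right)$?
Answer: $-924$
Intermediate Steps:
$d{\left(G \right)} = 6 + 3 G^{2} + 24 G$ ($d{\left(G \right)} = 3 \left(G + \left(2 + G^{2} + 7 G\right)\right) = 3 \left(2 + G^{2} + 8 G\right) = 6 + 3 G^{2} + 24 G$)
$\left(-36 + d{\left(-6 \right)}\right) 14 = \left(-36 + \left(6 + 3 \left(-6\right)^{2} + 24 \left(-6\right)\right)\right) 14 = \left(-36 + \left(6 + 3 \cdot 36 - 144\right)\right) 14 = \left(-36 + \left(6 + 108 - 144\right)\right) 14 = \left(-36 - 30\right) 14 = \left(-66\right) 14 = -924$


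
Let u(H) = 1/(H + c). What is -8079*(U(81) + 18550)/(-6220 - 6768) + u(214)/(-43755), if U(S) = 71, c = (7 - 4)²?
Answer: 1467888808906547/126728656620 ≈ 11583.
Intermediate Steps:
c = 9 (c = 3² = 9)
u(H) = 1/(9 + H) (u(H) = 1/(H + 9) = 1/(9 + H))
-8079*(U(81) + 18550)/(-6220 - 6768) + u(214)/(-43755) = -8079*(71 + 18550)/(-6220 - 6768) + 1/((9 + 214)*(-43755)) = -8079/((-12988/18621)) - 1/43755/223 = -8079/((-12988*1/18621)) + (1/223)*(-1/43755) = -8079/(-12988/18621) - 1/9757365 = -8079*(-18621/12988) - 1/9757365 = 150439059/12988 - 1/9757365 = 1467888808906547/126728656620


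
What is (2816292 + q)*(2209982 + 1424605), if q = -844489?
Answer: 7166689550361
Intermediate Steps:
(2816292 + q)*(2209982 + 1424605) = (2816292 - 844489)*(2209982 + 1424605) = 1971803*3634587 = 7166689550361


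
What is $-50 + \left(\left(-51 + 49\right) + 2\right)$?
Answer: $-50$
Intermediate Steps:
$-50 + \left(\left(-51 + 49\right) + 2\right) = -50 + \left(-2 + 2\right) = -50 + 0 = -50$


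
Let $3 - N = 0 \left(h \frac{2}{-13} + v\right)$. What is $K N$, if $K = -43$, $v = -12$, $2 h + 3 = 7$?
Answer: $-129$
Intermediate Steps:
$h = 2$ ($h = - \frac{3}{2} + \frac{1}{2} \cdot 7 = - \frac{3}{2} + \frac{7}{2} = 2$)
$N = 3$ ($N = 3 - 0 \left(2 \frac{2}{-13} - 12\right) = 3 - 0 \left(2 \cdot 2 \left(- \frac{1}{13}\right) - 12\right) = 3 - 0 \left(2 \left(- \frac{2}{13}\right) - 12\right) = 3 - 0 \left(- \frac{4}{13} - 12\right) = 3 - 0 \left(- \frac{160}{13}\right) = 3 - 0 = 3 + 0 = 3$)
$K N = \left(-43\right) 3 = -129$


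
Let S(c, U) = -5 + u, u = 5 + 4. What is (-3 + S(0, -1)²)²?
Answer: 169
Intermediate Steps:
u = 9
S(c, U) = 4 (S(c, U) = -5 + 9 = 4)
(-3 + S(0, -1)²)² = (-3 + 4²)² = (-3 + 16)² = 13² = 169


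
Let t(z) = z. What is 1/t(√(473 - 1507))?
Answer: -I*√1034/1034 ≈ -0.031099*I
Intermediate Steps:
1/t(√(473 - 1507)) = 1/(√(473 - 1507)) = 1/(√(-1034)) = 1/(I*√1034) = -I*√1034/1034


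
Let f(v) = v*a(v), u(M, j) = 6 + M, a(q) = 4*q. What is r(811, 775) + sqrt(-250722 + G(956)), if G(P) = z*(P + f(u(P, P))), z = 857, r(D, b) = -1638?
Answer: -1638 + sqrt(3172990602) ≈ 54691.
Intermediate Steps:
f(v) = 4*v**2 (f(v) = v*(4*v) = 4*v**2)
G(P) = 857*P + 3428*(6 + P)**2 (G(P) = 857*(P + 4*(6 + P)**2) = 857*P + 3428*(6 + P)**2)
r(811, 775) + sqrt(-250722 + G(956)) = -1638 + sqrt(-250722 + (857*956 + 3428*(6 + 956)**2)) = -1638 + sqrt(-250722 + (819292 + 3428*962**2)) = -1638 + sqrt(-250722 + (819292 + 3428*925444)) = -1638 + sqrt(-250722 + (819292 + 3172422032)) = -1638 + sqrt(-250722 + 3173241324) = -1638 + sqrt(3172990602)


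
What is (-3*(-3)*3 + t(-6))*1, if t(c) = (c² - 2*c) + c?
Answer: 69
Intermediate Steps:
t(c) = c² - c
(-3*(-3)*3 + t(-6))*1 = (-3*(-3)*3 - 6*(-1 - 6))*1 = (9*3 - 6*(-7))*1 = (27 + 42)*1 = 69*1 = 69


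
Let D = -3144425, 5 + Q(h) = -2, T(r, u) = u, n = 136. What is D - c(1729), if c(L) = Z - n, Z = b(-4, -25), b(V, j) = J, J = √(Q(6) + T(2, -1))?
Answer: -3144289 - 2*I*√2 ≈ -3.1443e+6 - 2.8284*I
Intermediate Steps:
Q(h) = -7 (Q(h) = -5 - 2 = -7)
J = 2*I*√2 (J = √(-7 - 1) = √(-8) = 2*I*√2 ≈ 2.8284*I)
b(V, j) = 2*I*√2
Z = 2*I*√2 ≈ 2.8284*I
c(L) = -136 + 2*I*√2 (c(L) = 2*I*√2 - 1*136 = 2*I*√2 - 136 = -136 + 2*I*√2)
D - c(1729) = -3144425 - (-136 + 2*I*√2) = -3144425 + (136 - 2*I*√2) = -3144289 - 2*I*√2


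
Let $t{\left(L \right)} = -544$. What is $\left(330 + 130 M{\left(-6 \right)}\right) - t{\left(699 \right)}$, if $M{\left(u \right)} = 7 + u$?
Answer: $1004$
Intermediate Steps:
$\left(330 + 130 M{\left(-6 \right)}\right) - t{\left(699 \right)} = \left(330 + 130 \left(7 - 6\right)\right) - -544 = \left(330 + 130 \cdot 1\right) + 544 = \left(330 + 130\right) + 544 = 460 + 544 = 1004$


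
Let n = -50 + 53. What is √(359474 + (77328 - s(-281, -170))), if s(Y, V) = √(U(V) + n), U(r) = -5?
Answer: √(436802 - I*√2) ≈ 660.91 - 0.001*I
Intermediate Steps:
n = 3
s(Y, V) = I*√2 (s(Y, V) = √(-5 + 3) = √(-2) = I*√2)
√(359474 + (77328 - s(-281, -170))) = √(359474 + (77328 - I*√2)) = √(436802 - I*√2)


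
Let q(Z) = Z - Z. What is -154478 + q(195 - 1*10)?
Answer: -154478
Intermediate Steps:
q(Z) = 0
-154478 + q(195 - 1*10) = -154478 + 0 = -154478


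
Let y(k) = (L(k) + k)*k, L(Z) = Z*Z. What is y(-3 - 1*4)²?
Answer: 86436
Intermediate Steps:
L(Z) = Z²
y(k) = k*(k + k²) (y(k) = (k² + k)*k = (k + k²)*k = k*(k + k²))
y(-3 - 1*4)² = ((-3 - 1*4)²*(1 + (-3 - 1*4)))² = ((-3 - 4)²*(1 + (-3 - 4)))² = ((-7)²*(1 - 7))² = (49*(-6))² = (-294)² = 86436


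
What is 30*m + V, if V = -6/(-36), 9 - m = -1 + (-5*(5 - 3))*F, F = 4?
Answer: 9001/6 ≈ 1500.2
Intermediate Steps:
m = 50 (m = 9 - (-1 - 5*(5 - 3)*4) = 9 - (-1 - 5*2*4) = 9 - (-1 - 10*4) = 9 - (-1 - 40) = 9 - 1*(-41) = 9 + 41 = 50)
V = 1/6 (V = -6*(-1/36) = 1/6 ≈ 0.16667)
30*m + V = 30*50 + 1/6 = 1500 + 1/6 = 9001/6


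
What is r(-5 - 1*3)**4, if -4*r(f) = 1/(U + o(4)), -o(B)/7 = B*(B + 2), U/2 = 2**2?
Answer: 1/167772160000 ≈ 5.9605e-12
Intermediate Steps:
U = 8 (U = 2*2**2 = 2*4 = 8)
o(B) = -7*B*(2 + B) (o(B) = -7*B*(B + 2) = -7*B*(2 + B))
r(f) = 1/640 (r(f) = -1/(4*(8 - 7*4*(2 + 4))) = -1/(4*(8 - 7*4*6)) = -1/(4*(8 - 168)) = -1/4/(-160) = -1/4*(-1/160) = 1/640)
r(-5 - 1*3)**4 = (1/640)**4 = 1/167772160000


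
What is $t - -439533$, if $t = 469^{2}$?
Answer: $659494$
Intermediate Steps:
$t = 219961$
$t - -439533 = 219961 - -439533 = 219961 + 439533 = 659494$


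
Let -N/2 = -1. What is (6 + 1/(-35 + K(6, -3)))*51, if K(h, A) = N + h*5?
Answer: 289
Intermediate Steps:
N = 2 (N = -2*(-1) = 2)
K(h, A) = 2 + 5*h (K(h, A) = 2 + h*5 = 2 + 5*h)
(6 + 1/(-35 + K(6, -3)))*51 = (6 + 1/(-35 + (2 + 5*6)))*51 = (6 + 1/(-35 + (2 + 30)))*51 = (6 + 1/(-35 + 32))*51 = (6 + 1/(-3))*51 = (6 - ⅓)*51 = (17/3)*51 = 289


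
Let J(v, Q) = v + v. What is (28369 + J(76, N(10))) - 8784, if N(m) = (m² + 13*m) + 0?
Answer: 19737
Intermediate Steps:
N(m) = m² + 13*m
J(v, Q) = 2*v
(28369 + J(76, N(10))) - 8784 = (28369 + 2*76) - 8784 = (28369 + 152) - 8784 = 28521 - 8784 = 19737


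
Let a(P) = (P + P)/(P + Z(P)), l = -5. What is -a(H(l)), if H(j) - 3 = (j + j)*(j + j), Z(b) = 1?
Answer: -103/52 ≈ -1.9808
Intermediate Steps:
H(j) = 3 + 4*j² (H(j) = 3 + (j + j)*(j + j) = 3 + (2*j)*(2*j) = 3 + 4*j²)
a(P) = 2*P/(1 + P) (a(P) = (P + P)/(P + 1) = (2*P)/(1 + P) = 2*P/(1 + P))
-a(H(l)) = -2*(3 + 4*(-5)²)/(1 + (3 + 4*(-5)²)) = -2*(3 + 4*25)/(1 + (3 + 4*25)) = -2*(3 + 100)/(1 + (3 + 100)) = -2*103/(1 + 103) = -2*103/104 = -1*103/52 = -103/52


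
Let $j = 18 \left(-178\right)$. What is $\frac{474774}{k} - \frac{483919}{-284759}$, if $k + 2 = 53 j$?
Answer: $- \frac{26509974200}{24178032413} \approx -1.0964$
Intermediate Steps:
$j = -3204$
$k = -169814$ ($k = -2 + 53 \left(-3204\right) = -2 - 169812 = -169814$)
$\frac{474774}{k} - \frac{483919}{-284759} = \frac{474774}{-169814} - \frac{483919}{-284759} = 474774 \left(- \frac{1}{169814}\right) - - \frac{483919}{284759} = - \frac{237387}{84907} + \frac{483919}{284759} = - \frac{26509974200}{24178032413}$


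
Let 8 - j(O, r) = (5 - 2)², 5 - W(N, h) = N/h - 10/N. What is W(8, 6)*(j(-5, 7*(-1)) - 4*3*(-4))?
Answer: 2773/12 ≈ 231.08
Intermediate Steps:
W(N, h) = 5 + 10/N - N/h (W(N, h) = 5 - (N/h - 10/N) = 5 - (-10/N + N/h) = 5 + (10/N - N/h) = 5 + 10/N - N/h)
j(O, r) = -1 (j(O, r) = 8 - (5 - 2)² = 8 - 1*3² = 8 - 1*9 = 8 - 9 = -1)
W(8, 6)*(j(-5, 7*(-1)) - 4*3*(-4)) = (5 + 10/8 - 1*8/6)*(-1 - 4*3*(-4)) = (5 + 10*(⅛) - 1*8*⅙)*(-1 - 12*(-4)) = (5 + 5/4 - 4/3)*(-1 + 48) = (59/12)*47 = 2773/12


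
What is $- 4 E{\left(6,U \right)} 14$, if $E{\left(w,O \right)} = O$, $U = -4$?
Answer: $224$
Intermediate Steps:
$- 4 E{\left(6,U \right)} 14 = \left(-4\right) \left(-4\right) 14 = 16 \cdot 14 = 224$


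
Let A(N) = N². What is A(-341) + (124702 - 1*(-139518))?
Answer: 380501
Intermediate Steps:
A(-341) + (124702 - 1*(-139518)) = (-341)² + (124702 - 1*(-139518)) = 116281 + (124702 + 139518) = 116281 + 264220 = 380501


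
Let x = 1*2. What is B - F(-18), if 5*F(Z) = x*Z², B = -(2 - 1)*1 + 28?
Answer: -513/5 ≈ -102.60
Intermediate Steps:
x = 2
B = 27 (B = -1*1*1 + 28 = -1*1 + 28 = -1 + 28 = 27)
F(Z) = 2*Z²/5 (F(Z) = (2*Z²)/5 = 2*Z²/5)
B - F(-18) = 27 - 2*(-18)²/5 = 27 - 2*324/5 = 27 - 1*648/5 = 27 - 648/5 = -513/5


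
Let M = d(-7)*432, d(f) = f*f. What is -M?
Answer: -21168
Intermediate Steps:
d(f) = f²
M = 21168 (M = (-7)²*432 = 49*432 = 21168)
-M = -1*21168 = -21168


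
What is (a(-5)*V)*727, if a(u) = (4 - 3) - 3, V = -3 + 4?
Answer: -1454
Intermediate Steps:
V = 1
a(u) = -2 (a(u) = 1 - 3 = -2)
(a(-5)*V)*727 = -2*1*727 = -2*727 = -1454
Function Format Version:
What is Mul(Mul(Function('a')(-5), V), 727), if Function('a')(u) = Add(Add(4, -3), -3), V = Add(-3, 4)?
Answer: -1454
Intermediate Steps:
V = 1
Function('a')(u) = -2 (Function('a')(u) = Add(1, -3) = -2)
Mul(Mul(Function('a')(-5), V), 727) = Mul(Mul(-2, 1), 727) = Mul(-2, 727) = -1454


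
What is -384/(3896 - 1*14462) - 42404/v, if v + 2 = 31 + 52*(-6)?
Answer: 74691556/498363 ≈ 149.87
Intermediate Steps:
v = -283 (v = -2 + (31 + 52*(-6)) = -2 + (31 - 312) = -2 - 281 = -283)
-384/(3896 - 1*14462) - 42404/v = -384/(3896 - 1*14462) - 42404/(-283) = -384/(3896 - 14462) - 42404*(-1/283) = -384/(-10566) + 42404/283 = -384*(-1/10566) + 42404/283 = 64/1761 + 42404/283 = 74691556/498363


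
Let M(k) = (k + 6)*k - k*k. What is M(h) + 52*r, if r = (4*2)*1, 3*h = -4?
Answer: 408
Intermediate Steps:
h = -4/3 (h = (⅓)*(-4) = -4/3 ≈ -1.3333)
r = 8 (r = 8*1 = 8)
M(k) = -k² + k*(6 + k) (M(k) = (6 + k)*k - k² = k*(6 + k) - k² = -k² + k*(6 + k))
M(h) + 52*r = 6*(-4/3) + 52*8 = -8 + 416 = 408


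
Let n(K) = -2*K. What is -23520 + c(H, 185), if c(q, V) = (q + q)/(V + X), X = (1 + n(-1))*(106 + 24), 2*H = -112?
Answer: -13524112/575 ≈ -23520.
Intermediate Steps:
H = -56 (H = (½)*(-112) = -56)
X = 390 (X = (1 - 2*(-1))*(106 + 24) = (1 + 2)*130 = 3*130 = 390)
c(q, V) = 2*q/(390 + V) (c(q, V) = (q + q)/(V + 390) = (2*q)/(390 + V) = 2*q/(390 + V))
-23520 + c(H, 185) = -23520 + 2*(-56)/(390 + 185) = -23520 + 2*(-56)/575 = -23520 + 2*(-56)*(1/575) = -23520 - 112/575 = -13524112/575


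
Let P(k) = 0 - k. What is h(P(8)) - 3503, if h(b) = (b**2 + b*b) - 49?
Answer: -3424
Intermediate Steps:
P(k) = -k
h(b) = -49 + 2*b**2 (h(b) = (b**2 + b**2) - 49 = 2*b**2 - 49 = -49 + 2*b**2)
h(P(8)) - 3503 = (-49 + 2*(-1*8)**2) - 3503 = (-49 + 2*(-8)**2) - 3503 = (-49 + 2*64) - 3503 = (-49 + 128) - 3503 = 79 - 3503 = -3424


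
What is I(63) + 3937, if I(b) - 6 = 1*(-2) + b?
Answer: 4004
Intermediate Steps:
I(b) = 4 + b (I(b) = 6 + (1*(-2) + b) = 6 + (-2 + b) = 4 + b)
I(63) + 3937 = (4 + 63) + 3937 = 67 + 3937 = 4004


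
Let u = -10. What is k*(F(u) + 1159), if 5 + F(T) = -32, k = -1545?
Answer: -1733490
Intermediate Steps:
F(T) = -37 (F(T) = -5 - 32 = -37)
k*(F(u) + 1159) = -1545*(-37 + 1159) = -1545*1122 = -1733490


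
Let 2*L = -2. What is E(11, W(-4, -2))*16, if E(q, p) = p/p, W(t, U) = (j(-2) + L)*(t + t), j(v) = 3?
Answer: 16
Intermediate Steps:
L = -1 (L = (1/2)*(-2) = -1)
W(t, U) = 4*t (W(t, U) = (3 - 1)*(t + t) = 2*(2*t) = 4*t)
E(q, p) = 1
E(11, W(-4, -2))*16 = 1*16 = 16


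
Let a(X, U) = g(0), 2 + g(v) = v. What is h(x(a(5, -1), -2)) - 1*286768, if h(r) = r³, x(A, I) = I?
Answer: -286776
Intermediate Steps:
g(v) = -2 + v
a(X, U) = -2 (a(X, U) = -2 + 0 = -2)
h(x(a(5, -1), -2)) - 1*286768 = (-2)³ - 1*286768 = -8 - 286768 = -286776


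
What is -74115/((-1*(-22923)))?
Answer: -915/283 ≈ -3.2332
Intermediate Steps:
-74115/((-1*(-22923))) = -74115/22923 = -74115*1/22923 = -915/283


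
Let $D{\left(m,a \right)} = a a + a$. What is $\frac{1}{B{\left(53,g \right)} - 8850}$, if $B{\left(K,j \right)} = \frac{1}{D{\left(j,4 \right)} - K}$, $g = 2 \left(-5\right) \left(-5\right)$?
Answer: $- \frac{33}{292051} \approx -0.00011299$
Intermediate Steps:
$D{\left(m,a \right)} = a + a^{2}$ ($D{\left(m,a \right)} = a^{2} + a = a + a^{2}$)
$g = 50$ ($g = \left(-10\right) \left(-5\right) = 50$)
$B{\left(K,j \right)} = \frac{1}{20 - K}$ ($B{\left(K,j \right)} = \frac{1}{4 \left(1 + 4\right) - K} = \frac{1}{4 \cdot 5 - K} = \frac{1}{20 - K}$)
$\frac{1}{B{\left(53,g \right)} - 8850} = \frac{1}{- \frac{1}{-20 + 53} - 8850} = \frac{1}{- \frac{1}{33} - 8850} = \frac{1}{- \frac{292051}{33}} = - \frac{33}{292051}$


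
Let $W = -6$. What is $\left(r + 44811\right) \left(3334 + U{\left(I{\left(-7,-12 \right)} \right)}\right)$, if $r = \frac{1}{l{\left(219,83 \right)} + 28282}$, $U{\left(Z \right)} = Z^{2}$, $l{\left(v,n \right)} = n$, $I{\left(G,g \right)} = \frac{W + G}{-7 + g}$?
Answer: $\frac{1530034411811888}{10239765} \approx 1.4942 \cdot 10^{8}$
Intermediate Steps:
$I{\left(G,g \right)} = \frac{-6 + G}{-7 + g}$
$r = \frac{1}{28365}$ ($r = \frac{1}{83 + 28282} = \frac{1}{28365} \approx 3.5255 \cdot 10^{-5}$)
$\left(r + 44811\right) \left(3334 + U{\left(I{\left(-7,-12 \right)} \right)}\right) = \left(\frac{1}{28365} + 44811\right) \left(3334 + \left(\frac{-6 - 7}{-7 - 12}\right)^{2}\right) = \frac{1271064016 \left(3334 + \left(\frac{1}{-19} \left(-13\right)\right)^{2}\right)}{28365} = \frac{1271064016 \left(3334 + \left(\left(- \frac{1}{19}\right) \left(-13\right)\right)^{2}\right)}{28365} = \frac{1271064016 \left(3334 + \left(\frac{13}{19}\right)^{2}\right)}{28365} = \frac{1271064016 \left(3334 + \frac{169}{361}\right)}{28365} = \frac{1271064016}{28365} \cdot \frac{1203743}{361} = \frac{1530034411811888}{10239765}$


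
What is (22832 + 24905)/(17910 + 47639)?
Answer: 47737/65549 ≈ 0.72826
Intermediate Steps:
(22832 + 24905)/(17910 + 47639) = 47737/65549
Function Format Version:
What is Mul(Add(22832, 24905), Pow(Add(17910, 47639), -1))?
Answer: Rational(47737, 65549) ≈ 0.72826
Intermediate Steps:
Mul(Add(22832, 24905), Pow(Add(17910, 47639), -1)) = Mul(47737, Pow(65549, -1)) = Mul(47737, Rational(1, 65549)) = Rational(47737, 65549)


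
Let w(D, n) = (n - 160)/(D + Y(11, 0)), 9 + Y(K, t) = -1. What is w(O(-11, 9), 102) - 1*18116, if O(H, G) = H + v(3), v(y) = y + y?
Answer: -271682/15 ≈ -18112.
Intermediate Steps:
v(y) = 2*y
Y(K, t) = -10 (Y(K, t) = -9 - 1 = -10)
O(H, G) = 6 + H (O(H, G) = H + 2*3 = H + 6 = 6 + H)
w(D, n) = (-160 + n)/(-10 + D) (w(D, n) = (n - 160)/(D - 10) = (-160 + n)/(-10 + D))
w(O(-11, 9), 102) - 1*18116 = (-160 + 102)/(-10 + (6 - 11)) - 1*18116 = -58/(-10 - 5) - 18116 = -58/(-15) - 18116 = -1/15*(-58) - 18116 = 58/15 - 18116 = -271682/15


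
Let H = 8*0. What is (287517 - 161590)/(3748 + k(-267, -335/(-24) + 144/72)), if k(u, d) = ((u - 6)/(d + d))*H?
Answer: 125927/3748 ≈ 33.598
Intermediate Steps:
H = 0
k(u, d) = 0 (k(u, d) = ((u - 6)/(d + d))*0 = ((-6 + u)/((2*d)))*0 = ((-6 + u)*(1/(2*d)))*0 = ((-6 + u)/(2*d))*0 = 0)
(287517 - 161590)/(3748 + k(-267, -335/(-24) + 144/72)) = (287517 - 161590)/(3748 + 0) = 125927/3748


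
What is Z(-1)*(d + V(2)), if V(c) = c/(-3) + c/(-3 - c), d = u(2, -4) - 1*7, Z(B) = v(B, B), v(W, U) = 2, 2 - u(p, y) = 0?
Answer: -182/15 ≈ -12.133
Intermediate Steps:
u(p, y) = 2 (u(p, y) = 2 - 1*0 = 2 + 0 = 2)
Z(B) = 2
d = -5 (d = 2 - 1*7 = 2 - 7 = -5)
V(c) = -c/3 + c/(-3 - c) (V(c) = c*(-⅓) + c/(-3 - c) = -c/3 + c/(-3 - c))
Z(-1)*(d + V(2)) = 2*(-5 - 1*2*(6 + 2)/(9 + 3*2)) = 2*(-5 - 1*2*8/(9 + 6)) = 2*(-5 - 1*2*8/15) = 2*(-5 - 1*2*1/15*8) = 2*(-5 - 16/15) = 2*(-91/15) = -182/15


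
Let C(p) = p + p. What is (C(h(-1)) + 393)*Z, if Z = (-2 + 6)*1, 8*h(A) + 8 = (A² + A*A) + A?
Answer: 1565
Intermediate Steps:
h(A) = -1 + A²/4 + A/8 (h(A) = -1 + ((A² + A*A) + A)/8 = -1 + ((A² + A²) + A)/8 = -1 + (2*A² + A)/8 = -1 + (A + 2*A²)/8 = -1 + (A²/4 + A/8) = -1 + A²/4 + A/8)
C(p) = 2*p
Z = 4 (Z = 4*1 = 4)
(C(h(-1)) + 393)*Z = (2*(-1 + (¼)*(-1)² + (⅛)*(-1)) + 393)*4 = (2*(-1 + (¼)*1 - ⅛) + 393)*4 = (2*(-1 + ¼ - ⅛) + 393)*4 = (2*(-7/8) + 393)*4 = (-7/4 + 393)*4 = (1565/4)*4 = 1565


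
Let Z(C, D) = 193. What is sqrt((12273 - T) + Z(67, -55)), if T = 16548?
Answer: I*sqrt(4082) ≈ 63.891*I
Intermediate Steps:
sqrt((12273 - T) + Z(67, -55)) = sqrt((12273 - 1*16548) + 193) = sqrt((12273 - 16548) + 193) = sqrt(-4275 + 193) = sqrt(-4082) = I*sqrt(4082)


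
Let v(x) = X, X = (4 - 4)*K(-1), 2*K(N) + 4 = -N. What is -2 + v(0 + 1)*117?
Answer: -2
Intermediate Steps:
K(N) = -2 - N/2 (K(N) = -2 + (-N)/2 = -2 - N/2)
X = 0 (X = (4 - 4)*(-2 - ½*(-1)) = 0*(-2 + ½) = 0*(-3/2) = 0)
v(x) = 0
-2 + v(0 + 1)*117 = -2 + 0*117 = -2 + 0 = -2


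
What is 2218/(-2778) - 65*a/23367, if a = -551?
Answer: 7944344/10818921 ≈ 0.73430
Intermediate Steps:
2218/(-2778) - 65*a/23367 = 2218/(-2778) - 65*(-551)/23367 = 2218*(-1/2778) + 35815*(1/23367) = -1109/1389 + 35815/23367 = 7944344/10818921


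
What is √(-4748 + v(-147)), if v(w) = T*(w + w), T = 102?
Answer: 4*I*√2171 ≈ 186.38*I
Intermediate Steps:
v(w) = 204*w (v(w) = 102*(w + w) = 102*(2*w) = 204*w)
√(-4748 + v(-147)) = √(-4748 + 204*(-147)) = √(-4748 - 29988) = √(-34736) = 4*I*√2171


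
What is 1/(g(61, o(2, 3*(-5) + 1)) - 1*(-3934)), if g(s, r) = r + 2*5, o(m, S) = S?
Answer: 1/3930 ≈ 0.00025445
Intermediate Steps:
g(s, r) = 10 + r (g(s, r) = r + 10 = 10 + r)
1/(g(61, o(2, 3*(-5) + 1)) - 1*(-3934)) = 1/((10 + (3*(-5) + 1)) - 1*(-3934)) = 1/((10 + (-15 + 1)) + 3934) = 1/((10 - 14) + 3934) = 1/(-4 + 3934) = 1/3930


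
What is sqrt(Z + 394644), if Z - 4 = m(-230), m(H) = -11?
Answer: sqrt(394637) ≈ 628.20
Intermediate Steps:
Z = -7 (Z = 4 - 11 = -7)
sqrt(Z + 394644) = sqrt(-7 + 394644) = sqrt(394637)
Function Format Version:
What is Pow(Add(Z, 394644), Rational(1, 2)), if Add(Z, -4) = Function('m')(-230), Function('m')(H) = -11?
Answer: Pow(394637, Rational(1, 2)) ≈ 628.20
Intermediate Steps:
Z = -7 (Z = Add(4, -11) = -7)
Pow(Add(Z, 394644), Rational(1, 2)) = Pow(Add(-7, 394644), Rational(1, 2)) = Pow(394637, Rational(1, 2))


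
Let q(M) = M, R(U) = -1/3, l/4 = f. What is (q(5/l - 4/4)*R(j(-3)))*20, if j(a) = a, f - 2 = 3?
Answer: 5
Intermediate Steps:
f = 5 (f = 2 + 3 = 5)
l = 20 (l = 4*5 = 20)
R(U) = -1/3 (R(U) = -1*1/3 = -1/3)
(q(5/l - 4/4)*R(j(-3)))*20 = ((5/20 - 4/4)*(-1/3))*20 = ((5*(1/20) - 4*1/4)*(-1/3))*20 = ((1/4 - 1)*(-1/3))*20 = -3/4*(-1/3)*20 = (1/4)*20 = 5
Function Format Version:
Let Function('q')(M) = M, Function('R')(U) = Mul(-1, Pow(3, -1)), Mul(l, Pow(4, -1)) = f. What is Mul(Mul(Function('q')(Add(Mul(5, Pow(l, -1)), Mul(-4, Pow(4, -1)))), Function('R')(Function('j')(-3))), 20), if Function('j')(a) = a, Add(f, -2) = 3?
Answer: 5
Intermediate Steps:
f = 5 (f = Add(2, 3) = 5)
l = 20 (l = Mul(4, 5) = 20)
Function('R')(U) = Rational(-1, 3) (Function('R')(U) = Mul(-1, Rational(1, 3)) = Rational(-1, 3))
Mul(Mul(Function('q')(Add(Mul(5, Pow(l, -1)), Mul(-4, Pow(4, -1)))), Function('R')(Function('j')(-3))), 20) = Mul(Mul(Add(Mul(5, Pow(20, -1)), Mul(-4, Pow(4, -1))), Rational(-1, 3)), 20) = Mul(Mul(Add(Mul(5, Rational(1, 20)), Mul(-4, Rational(1, 4))), Rational(-1, 3)), 20) = Mul(Mul(Add(Rational(1, 4), -1), Rational(-1, 3)), 20) = Mul(Mul(Rational(-3, 4), Rational(-1, 3)), 20) = Mul(Rational(1, 4), 20) = 5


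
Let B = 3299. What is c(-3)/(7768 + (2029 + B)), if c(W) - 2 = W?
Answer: -1/13096 ≈ -7.6359e-5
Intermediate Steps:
c(W) = 2 + W
c(-3)/(7768 + (2029 + B)) = (2 - 3)/(7768 + (2029 + 3299)) = -1/(7768 + 5328) = -1/13096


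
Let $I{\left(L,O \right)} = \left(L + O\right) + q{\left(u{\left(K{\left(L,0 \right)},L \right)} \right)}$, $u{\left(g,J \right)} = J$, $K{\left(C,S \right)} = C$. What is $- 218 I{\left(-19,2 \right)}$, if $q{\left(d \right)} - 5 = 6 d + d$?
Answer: $31610$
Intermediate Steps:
$q{\left(d \right)} = 5 + 7 d$ ($q{\left(d \right)} = 5 + \left(6 d + d\right) = 5 + 7 d$)
$I{\left(L,O \right)} = 5 + O + 8 L$ ($I{\left(L,O \right)} = \left(L + O\right) + \left(5 + 7 L\right) = 5 + O + 8 L$)
$- 218 I{\left(-19,2 \right)} = - 218 \left(5 + 2 + 8 \left(-19\right)\right) = - 218 \left(5 + 2 - 152\right) = \left(-218\right) \left(-145\right) = 31610$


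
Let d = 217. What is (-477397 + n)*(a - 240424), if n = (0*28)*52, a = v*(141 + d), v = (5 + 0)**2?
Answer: 110504993178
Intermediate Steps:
v = 25 (v = 5**2 = 25)
a = 8950 (a = 25*(141 + 217) = 25*358 = 8950)
n = 0 (n = 0*52 = 0)
(-477397 + n)*(a - 240424) = (-477397 + 0)*(8950 - 240424) = -477397*(-231474) = 110504993178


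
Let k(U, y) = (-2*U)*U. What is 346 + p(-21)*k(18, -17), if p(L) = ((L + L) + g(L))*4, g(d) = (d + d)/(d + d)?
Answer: 106618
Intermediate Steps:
g(d) = 1 (g(d) = (2*d)/((2*d)) = (2*d)*(1/(2*d)) = 1)
k(U, y) = -2*U²
p(L) = 4 + 8*L (p(L) = ((L + L) + 1)*4 = (2*L + 1)*4 = (1 + 2*L)*4 = 4 + 8*L)
346 + p(-21)*k(18, -17) = 346 + (4 + 8*(-21))*(-2*18²) = 346 + (4 - 168)*(-2*324) = 346 - 164*(-648) = 346 + 106272 = 106618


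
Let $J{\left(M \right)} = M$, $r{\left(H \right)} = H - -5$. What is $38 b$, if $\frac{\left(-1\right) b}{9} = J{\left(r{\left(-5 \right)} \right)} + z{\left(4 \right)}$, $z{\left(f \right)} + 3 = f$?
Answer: $-342$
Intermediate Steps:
$z{\left(f \right)} = -3 + f$
$r{\left(H \right)} = 5 + H$ ($r{\left(H \right)} = H + 5 = 5 + H$)
$b = -9$ ($b = - 9 \left(\left(5 - 5\right) + \left(-3 + 4\right)\right) = - 9 \left(0 + 1\right) = \left(-9\right) 1 = -9$)
$38 b = 38 \left(-9\right) = -342$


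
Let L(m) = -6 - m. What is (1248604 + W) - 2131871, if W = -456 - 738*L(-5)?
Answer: -882985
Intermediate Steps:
W = 282 (W = -456 - 738*(-6 - 1*(-5)) = -456 - 738*(-6 + 5) = -456 - 738*(-1) = -456 + 738 = 282)
(1248604 + W) - 2131871 = (1248604 + 282) - 2131871 = 1248886 - 2131871 = -882985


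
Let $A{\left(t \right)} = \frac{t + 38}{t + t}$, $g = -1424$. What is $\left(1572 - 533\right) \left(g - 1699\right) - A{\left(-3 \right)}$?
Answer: $- \frac{19468747}{6} \approx -3.2448 \cdot 10^{6}$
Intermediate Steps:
$A{\left(t \right)} = \frac{38 + t}{2 t}$
$\left(1572 - 533\right) \left(g - 1699\right) - A{\left(-3 \right)} = \left(1572 - 533\right) \left(-1424 - 1699\right) - \frac{38 - 3}{2 \left(-3\right)} = 1039 \left(-3123\right) - \frac{1}{2} \left(- \frac{1}{3}\right) 35 = -3244797 - - \frac{35}{6} = -3244797 + \frac{35}{6} = - \frac{19468747}{6}$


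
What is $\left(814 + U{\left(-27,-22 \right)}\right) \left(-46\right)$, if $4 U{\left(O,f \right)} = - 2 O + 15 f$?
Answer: $-34270$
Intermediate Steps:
$U{\left(O,f \right)} = - \frac{O}{2} + \frac{15 f}{4}$ ($U{\left(O,f \right)} = \frac{- 2 O + 15 f}{4} = - \frac{O}{2} + \frac{15 f}{4}$)
$\left(814 + U{\left(-27,-22 \right)}\right) \left(-46\right) = \left(814 + \left(\left(- \frac{1}{2}\right) \left(-27\right) + \frac{15}{4} \left(-22\right)\right)\right) \left(-46\right) = \left(814 + \left(\frac{27}{2} - \frac{165}{2}\right)\right) \left(-46\right) = \left(814 - 69\right) \left(-46\right) = 745 \left(-46\right) = -34270$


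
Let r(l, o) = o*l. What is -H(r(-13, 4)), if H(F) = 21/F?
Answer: 21/52 ≈ 0.40385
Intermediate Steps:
r(l, o) = l*o
-H(r(-13, 4)) = -21/((-13*4)) = -21/(-52) = -21*(-1)/52 = -1*(-21/52) = 21/52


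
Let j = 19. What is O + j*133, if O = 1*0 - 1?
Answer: 2526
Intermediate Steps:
O = -1 (O = 0 - 1 = -1)
O + j*133 = -1 + 19*133 = -1 + 2527 = 2526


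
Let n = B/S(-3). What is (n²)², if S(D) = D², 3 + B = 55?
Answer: 7311616/6561 ≈ 1114.4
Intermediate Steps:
B = 52 (B = -3 + 55 = 52)
n = 52/9 (n = 52/((-3)²) = 52/9 ≈ 5.7778)
(n²)² = ((52/9)²)² = (2704/81)² = 7311616/6561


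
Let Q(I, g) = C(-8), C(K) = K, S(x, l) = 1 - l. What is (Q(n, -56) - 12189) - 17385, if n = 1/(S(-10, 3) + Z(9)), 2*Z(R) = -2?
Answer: -29582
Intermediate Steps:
Z(R) = -1 (Z(R) = (1/2)*(-2) = -1)
n = -1/3 (n = 1/((1 - 1*3) - 1) = 1/((1 - 3) - 1) = 1/(-2 - 1) = 1/(-3) = -1/3 ≈ -0.33333)
Q(I, g) = -8
(Q(n, -56) - 12189) - 17385 = (-8 - 12189) - 17385 = -12197 - 17385 = -29582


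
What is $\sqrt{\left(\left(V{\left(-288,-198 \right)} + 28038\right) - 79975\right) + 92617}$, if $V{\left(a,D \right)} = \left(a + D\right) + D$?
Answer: $6 \sqrt{1111} \approx 199.99$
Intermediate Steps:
$V{\left(a,D \right)} = a + 2 D$ ($V{\left(a,D \right)} = \left(D + a\right) + D = a + 2 D$)
$\sqrt{\left(\left(V{\left(-288,-198 \right)} + 28038\right) - 79975\right) + 92617} = \sqrt{\left(\left(\left(-288 + 2 \left(-198\right)\right) + 28038\right) - 79975\right) + 92617} = \sqrt{\left(\left(\left(-288 - 396\right) + 28038\right) - 79975\right) + 92617} = \sqrt{\left(\left(-684 + 28038\right) - 79975\right) + 92617} = \sqrt{\left(27354 - 79975\right) + 92617} = \sqrt{-52621 + 92617} = \sqrt{39996} = 6 \sqrt{1111}$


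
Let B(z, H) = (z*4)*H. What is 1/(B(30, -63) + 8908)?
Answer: 1/1348 ≈ 0.00074184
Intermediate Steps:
B(z, H) = 4*H*z (B(z, H) = (4*z)*H = 4*H*z)
1/(B(30, -63) + 8908) = 1/(4*(-63)*30 + 8908) = 1/(-7560 + 8908) = 1/1348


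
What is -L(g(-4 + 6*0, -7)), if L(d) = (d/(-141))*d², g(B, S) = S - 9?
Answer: -4096/141 ≈ -29.050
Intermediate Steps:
g(B, S) = -9 + S
L(d) = -d³/141 (L(d) = (d*(-1/141))*d² = (-d/141)*d² = -d³/141)
-L(g(-4 + 6*0, -7)) = -(-1)*(-9 - 7)³/141 = -(-1)*(-16)³/141 = -(-1)*(-4096)/141 = -1*4096/141 = -4096/141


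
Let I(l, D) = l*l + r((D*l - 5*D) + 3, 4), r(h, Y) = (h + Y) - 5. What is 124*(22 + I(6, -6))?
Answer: 6696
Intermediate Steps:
r(h, Y) = -5 + Y + h (r(h, Y) = (Y + h) - 5 = -5 + Y + h)
I(l, D) = 2 + l**2 - 5*D + D*l (I(l, D) = l*l + (-5 + 4 + ((D*l - 5*D) + 3)) = l**2 + (-5 + 4 + ((-5*D + D*l) + 3)) = l**2 + (-5 + 4 + (3 - 5*D + D*l)) = l**2 + (2 - 5*D + D*l) = 2 + l**2 - 5*D + D*l)
124*(22 + I(6, -6)) = 124*(22 + (2 + 6**2 - 5*(-6) - 6*6)) = 124*(22 + (2 + 36 + 30 - 36)) = 124*(22 + 32) = 124*54 = 6696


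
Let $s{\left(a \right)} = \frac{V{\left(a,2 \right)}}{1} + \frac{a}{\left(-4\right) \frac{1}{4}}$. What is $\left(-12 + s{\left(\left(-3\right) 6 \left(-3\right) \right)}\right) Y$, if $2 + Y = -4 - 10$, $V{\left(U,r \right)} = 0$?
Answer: $1056$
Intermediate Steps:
$Y = -16$ ($Y = -2 - 14 = -16$)
$s{\left(a \right)} = - a$ ($s{\left(a \right)} = \frac{0}{1} + \frac{a}{\left(-4\right) \frac{1}{4}} = 0 \cdot 1 + \frac{a}{\left(-4\right) \frac{1}{4}} = 0 + \frac{a}{-1} = 0 + a \left(-1\right) = 0 - a = - a$)
$\left(-12 + s{\left(\left(-3\right) 6 \left(-3\right) \right)}\right) Y = \left(-12 - \left(-3\right) 6 \left(-3\right)\right) \left(-16\right) = \left(-12 - \left(-18\right) \left(-3\right)\right) \left(-16\right) = \left(-12 - 54\right) \left(-16\right) = \left(-66\right) \left(-16\right) = 1056$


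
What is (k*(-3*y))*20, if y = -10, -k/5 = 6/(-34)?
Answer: 9000/17 ≈ 529.41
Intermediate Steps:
k = 15/17 (k = -30/(-34) = -30*(-1)/34 = -5*(-3/17) = 15/17 ≈ 0.88235)
(k*(-3*y))*20 = (15*(-3*(-10))/17)*20 = ((15/17)*30)*20 = (450/17)*20 = 9000/17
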